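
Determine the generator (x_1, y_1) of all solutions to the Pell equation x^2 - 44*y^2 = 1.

(x, y) = (199, 30)

First expand sqrt(44) as a continued fraction. With x_i = (sqrt(44) + m_i)/d_i and (m_0, d_0) = (0, 1): a_0 = floor(sqrt(44)) = 6, since 6^2 = 36 <= 44 < 49 = 7^2.
Iterate m_{i+1} = d_i*a_i - m_i, d_{i+1} = (44 - m_{i+1}^2)/d_i, a_{i+1} = floor((a_0 + m_{i+1})/d_{i+1}):
  m_1 = 1*6 - 0 = 6, d_1 = (44 - 6^2)/1 = 8/1 = 8, a_1 = floor((6 + 6)/8) = 1.
  m_2 = 8*1 - 6 = 2, d_2 = (44 - 2^2)/8 = 40/8 = 5, a_2 = floor((6 + 2)/5) = 1.
  m_3 = 5*1 - 2 = 3, d_3 = (44 - 3^2)/5 = 35/5 = 7, a_3 = floor((6 + 3)/7) = 1.
  m_4 = 7*1 - 3 = 4, d_4 = (44 - 4^2)/7 = 28/7 = 4, a_4 = floor((6 + 4)/4) = 2.
  m_5 = 4*2 - 4 = 4, d_5 = (44 - 4^2)/4 = 28/4 = 7, a_5 = floor((6 + 4)/7) = 1.
  m_6 = 7*1 - 4 = 3, d_6 = (44 - 3^2)/7 = 35/7 = 5, a_6 = floor((6 + 3)/5) = 1.
  m_7 = 5*1 - 3 = 2, d_7 = (44 - 2^2)/5 = 40/5 = 8, a_7 = floor((6 + 2)/8) = 1.
  m_8 = 8*1 - 2 = 6, d_8 = (44 - 6^2)/8 = 8/8 = 1, a_8 = floor((6 + 6)/1) = 12.
  m_9 = 1*12 - 6 = 6, d_9 = (44 - 6^2)/1 = 8/1 = 8: (m_9, d_9) = (m_1, d_1) = (6, 8), so from here the quotients repeat a_1, ..., a_8; the period length is 8.
So sqrt(44) = [6; (1, 1, 1, 2, 1, 1, 1, 12)] with period length k = 8.
k is even, so the fundamental solution of x^2 - 44y^2 = 1 is (p_{k-1}, q_{k-1}) = (p_7, q_7); compute convergents through index 7.
Convergents (p_i = a_i*p_{i-1} + p_{i-2}, q_i = a_i*q_{i-1} + q_{i-2} with p_{-2}=0, p_{-1}=1, q_{-2}=1, q_{-1}=0):
  i=0: a_0=6, p_0 = 6*1 + 0 = 6, q_0 = 6*0 + 1 = 1.
  i=1: a_1=1, p_1 = 1*6 + 1 = 7, q_1 = 1*1 + 0 = 1.
  i=2: a_2=1, p_2 = 1*7 + 6 = 13, q_2 = 1*1 + 1 = 2.
  i=3: a_3=1, p_3 = 1*13 + 7 = 20, q_3 = 1*2 + 1 = 3.
  i=4: a_4=2, p_4 = 2*20 + 13 = 53, q_4 = 2*3 + 2 = 8.
  i=5: a_5=1, p_5 = 1*53 + 20 = 73, q_5 = 1*8 + 3 = 11.
  i=6: a_6=1, p_6 = 1*73 + 53 = 126, q_6 = 1*11 + 8 = 19.
  i=7: a_7=1, p_7 = 1*126 + 73 = 199, q_7 = 1*19 + 11 = 30.
Check: 199^2 - 44*30^2 = 39601 - 39600 = 1, so (x, y) = (199, 30) solves the equation, and by the theorem it is the least positive solution.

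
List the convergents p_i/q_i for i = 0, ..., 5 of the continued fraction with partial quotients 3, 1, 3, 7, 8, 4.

Using the convergent recurrence p_i = a_i*p_{i-1} + p_{i-2}, q_i = a_i*q_{i-1} + q_{i-2} with p_{-2}=0, p_{-1}=1, q_{-2}=1, q_{-1}=0:
  i=0: a_0=3, p_0 = 3*1 + 0 = 3, q_0 = 3*0 + 1 = 1.
  i=1: a_1=1, p_1 = 1*3 + 1 = 4, q_1 = 1*1 + 0 = 1.
  i=2: a_2=3, p_2 = 3*4 + 3 = 15, q_2 = 3*1 + 1 = 4.
  i=3: a_3=7, p_3 = 7*15 + 4 = 109, q_3 = 7*4 + 1 = 29.
  i=4: a_4=8, p_4 = 8*109 + 15 = 887, q_4 = 8*29 + 4 = 236.
  i=5: a_5=4, p_5 = 4*887 + 109 = 3657, q_5 = 4*236 + 29 = 973.

3/1, 4/1, 15/4, 109/29, 887/236, 3657/973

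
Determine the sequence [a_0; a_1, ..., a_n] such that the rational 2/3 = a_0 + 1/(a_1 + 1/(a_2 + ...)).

[0; 1, 2]

Run the Euclidean algorithm on 2 and 3; the successive quotients are the partial quotients a_0, a_1, ... (each step inverts the fractional part left over by the previous one):
  2 = 0*3 + 2, so a_0 = 0.
  3 = 1*2 + 1, so a_1 = 1.
  2 = 2*1 + 0, so a_2 = 2.
The remainder reaches 0 after 3 divisions, so the expansion has 3 partial quotients, read off in order.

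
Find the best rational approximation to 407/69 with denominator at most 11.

59/10

Expand x = 407/69 as a continued fraction with the Euclidean algorithm:
  407 = 5*69 + 62, so a_0 = 5.
  69 = 1*62 + 7, so a_1 = 1.
  62 = 8*7 + 6, so a_2 = 8.
  7 = 1*6 + 1, so a_3 = 1.
  6 = 6*1 + 0, so a_4 = 6.
so x = [5; 1, 8, 1, 6].
Convergents (p_i = a_i*p_{i-1} + p_{i-2}, q_i = a_i*q_{i-1} + q_{i-2} with p_{-2}=0, p_{-1}=1, q_{-2}=1, q_{-1}=0), until the denominator exceeds 11:
  i=0: a_0=5, p_0 = 5*1 + 0 = 5, q_0 = 5*0 + 1 = 1.
  i=1: a_1=1, p_1 = 1*5 + 1 = 6, q_1 = 1*1 + 0 = 1.
  i=2: a_2=8, p_2 = 8*6 + 5 = 53, q_2 = 8*1 + 1 = 9.
  i=3: a_3=1, p_3 = 1*53 + 6 = 59, q_3 = 1*9 + 1 = 10.
  i=4: a_4=6, p_4 = 6*59 + 53 = 407, q_4 = 6*10 + 9 = 69.
q_4 = 69 > 11, so the last convergent with denominator <= 11 is p_3/q_3 = 59/10.
The closest fraction with denominator <= 11 is either p_3/q_3 or the intermediate fraction (k*p_3 + p_2)/(k*q_3 + q_2) with the largest k >= 1 whose denominator stays <= 11; these approach x as k grows, and every other convergent or intermediate fraction in range is farther away.
Largest k: floor((11 - q_2)/q_3) = floor((11 - 9)/10) = 0.
Since k = 0, no intermediate fraction beyond p_3/q_3 has denominator <= 11, so the convergent 59/10 is the closest (its error is |407*10 - 59*69|/(69*10) = 1/690).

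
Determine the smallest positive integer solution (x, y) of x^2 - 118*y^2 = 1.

First expand sqrt(118) as a continued fraction. With x_i = (sqrt(118) + m_i)/d_i and (m_0, d_0) = (0, 1): a_0 = floor(sqrt(118)) = 10, since 10^2 = 100 <= 118 < 121 = 11^2.
Iterate m_{i+1} = d_i*a_i - m_i, d_{i+1} = (118 - m_{i+1}^2)/d_i, a_{i+1} = floor((a_0 + m_{i+1})/d_{i+1}):
  m_1 = 1*10 - 0 = 10, d_1 = (118 - 10^2)/1 = 18/1 = 18, a_1 = floor((10 + 10)/18) = 1.
  m_2 = 18*1 - 10 = 8, d_2 = (118 - 8^2)/18 = 54/18 = 3, a_2 = floor((10 + 8)/3) = 6.
  m_3 = 3*6 - 8 = 10, d_3 = (118 - 10^2)/3 = 18/3 = 6, a_3 = floor((10 + 10)/6) = 3.
  m_4 = 6*3 - 10 = 8, d_4 = (118 - 8^2)/6 = 54/6 = 9, a_4 = floor((10 + 8)/9) = 2.
  m_5 = 9*2 - 8 = 10, d_5 = (118 - 10^2)/9 = 18/9 = 2, a_5 = floor((10 + 10)/2) = 10.
  m_6 = 2*10 - 10 = 10, d_6 = (118 - 10^2)/2 = 18/2 = 9, a_6 = floor((10 + 10)/9) = 2.
  m_7 = 9*2 - 10 = 8, d_7 = (118 - 8^2)/9 = 54/9 = 6, a_7 = floor((10 + 8)/6) = 3.
  m_8 = 6*3 - 8 = 10, d_8 = (118 - 10^2)/6 = 18/6 = 3, a_8 = floor((10 + 10)/3) = 6.
  m_9 = 3*6 - 10 = 8, d_9 = (118 - 8^2)/3 = 54/3 = 18, a_9 = floor((10 + 8)/18) = 1.
  m_10 = 18*1 - 8 = 10, d_10 = (118 - 10^2)/18 = 18/18 = 1, a_10 = floor((10 + 10)/1) = 20.
  m_11 = 1*20 - 10 = 10, d_11 = (118 - 10^2)/1 = 18/1 = 18: (m_11, d_11) = (m_1, d_1) = (10, 18), so from here the quotients repeat a_1, ..., a_10; the period length is 10.
So sqrt(118) = [10; (1, 6, 3, 2, 10, 2, 3, 6, 1, 20)] with period length k = 10.
k is even, so the fundamental solution of x^2 - 118y^2 = 1 is (p_{k-1}, q_{k-1}) = (p_9, q_9); compute convergents through index 9.
Convergents (p_i = a_i*p_{i-1} + p_{i-2}, q_i = a_i*q_{i-1} + q_{i-2} with p_{-2}=0, p_{-1}=1, q_{-2}=1, q_{-1}=0):
  i=0: a_0=10, p_0 = 10*1 + 0 = 10, q_0 = 10*0 + 1 = 1.
  i=1: a_1=1, p_1 = 1*10 + 1 = 11, q_1 = 1*1 + 0 = 1.
  i=2: a_2=6, p_2 = 6*11 + 10 = 76, q_2 = 6*1 + 1 = 7.
  i=3: a_3=3, p_3 = 3*76 + 11 = 239, q_3 = 3*7 + 1 = 22.
  i=4: a_4=2, p_4 = 2*239 + 76 = 554, q_4 = 2*22 + 7 = 51.
  i=5: a_5=10, p_5 = 10*554 + 239 = 5779, q_5 = 10*51 + 22 = 532.
  i=6: a_6=2, p_6 = 2*5779 + 554 = 12112, q_6 = 2*532 + 51 = 1115.
  i=7: a_7=3, p_7 = 3*12112 + 5779 = 42115, q_7 = 3*1115 + 532 = 3877.
  i=8: a_8=6, p_8 = 6*42115 + 12112 = 264802, q_8 = 6*3877 + 1115 = 24377.
  i=9: a_9=1, p_9 = 1*264802 + 42115 = 306917, q_9 = 1*24377 + 3877 = 28254.
Check: 306917^2 - 118*28254^2 = 94198044889 - 94198044888 = 1, so (x, y) = (306917, 28254) solves the equation, and by the theorem it is the least positive solution.

(x, y) = (306917, 28254)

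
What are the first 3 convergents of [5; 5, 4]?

Using the convergent recurrence p_i = a_i*p_{i-1} + p_{i-2}, q_i = a_i*q_{i-1} + q_{i-2} with p_{-2}=0, p_{-1}=1, q_{-2}=1, q_{-1}=0:
  i=0: a_0=5, p_0 = 5*1 + 0 = 5, q_0 = 5*0 + 1 = 1.
  i=1: a_1=5, p_1 = 5*5 + 1 = 26, q_1 = 5*1 + 0 = 5.
  i=2: a_2=4, p_2 = 4*26 + 5 = 109, q_2 = 4*5 + 1 = 21.

5/1, 26/5, 109/21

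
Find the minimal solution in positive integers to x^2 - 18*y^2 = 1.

First expand sqrt(18) as a continued fraction. With x_i = (sqrt(18) + m_i)/d_i and (m_0, d_0) = (0, 1): a_0 = floor(sqrt(18)) = 4, since 4^2 = 16 <= 18 < 25 = 5^2.
Iterate m_{i+1} = d_i*a_i - m_i, d_{i+1} = (18 - m_{i+1}^2)/d_i, a_{i+1} = floor((a_0 + m_{i+1})/d_{i+1}):
  m_1 = 1*4 - 0 = 4, d_1 = (18 - 4^2)/1 = 2/1 = 2, a_1 = floor((4 + 4)/2) = 4.
  m_2 = 2*4 - 4 = 4, d_2 = (18 - 4^2)/2 = 2/2 = 1, a_2 = floor((4 + 4)/1) = 8.
  m_3 = 1*8 - 4 = 4, d_3 = (18 - 4^2)/1 = 2/1 = 2: (m_3, d_3) = (m_1, d_1) = (4, 2), so from here the quotients repeat a_1, a_2; the period length is 2.
So sqrt(18) = [4; (4, 8)] with period length k = 2.
k is even, so the fundamental solution of x^2 - 18y^2 = 1 is (p_{k-1}, q_{k-1}) = (p_1, q_1); compute convergents through index 1.
Convergents (p_i = a_i*p_{i-1} + p_{i-2}, q_i = a_i*q_{i-1} + q_{i-2} with p_{-2}=0, p_{-1}=1, q_{-2}=1, q_{-1}=0):
  i=0: a_0=4, p_0 = 4*1 + 0 = 4, q_0 = 4*0 + 1 = 1.
  i=1: a_1=4, p_1 = 4*4 + 1 = 17, q_1 = 4*1 + 0 = 4.
Check: 17^2 - 18*4^2 = 289 - 288 = 1, so (x, y) = (17, 4) solves the equation, and by the theorem it is the least positive solution.

(x, y) = (17, 4)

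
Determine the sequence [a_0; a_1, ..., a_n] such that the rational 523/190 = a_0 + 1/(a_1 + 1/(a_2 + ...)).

Run the Euclidean algorithm on 523 and 190; the successive quotients are the partial quotients a_0, a_1, ... (each step inverts the fractional part left over by the previous one):
  523 = 2*190 + 143, so a_0 = 2.
  190 = 1*143 + 47, so a_1 = 1.
  143 = 3*47 + 2, so a_2 = 3.
  47 = 23*2 + 1, so a_3 = 23.
  2 = 2*1 + 0, so a_4 = 2.
The remainder reaches 0 after 5 divisions, so the expansion has 5 partial quotients, read off in order.

[2; 1, 3, 23, 2]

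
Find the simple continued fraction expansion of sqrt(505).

Write x_i = (sqrt(505) + m_i)/d_i with (m_0, d_0) = (0, 1). a_0 = floor(sqrt(505)) = 22, since 22^2 = 484 <= 505 < 529 = 23^2.
Iterate m_{i+1} = d_i*a_i - m_i, d_{i+1} = (505 - m_{i+1}^2)/d_i, a_{i+1} = floor((a_0 + m_{i+1})/d_{i+1}):
  m_1 = 1*22 - 0 = 22, d_1 = (505 - 22^2)/1 = 21/1 = 21, a_1 = floor((22 + 22)/21) = 2.
  m_2 = 21*2 - 22 = 20, d_2 = (505 - 20^2)/21 = 105/21 = 5, a_2 = floor((22 + 20)/5) = 8.
  m_3 = 5*8 - 20 = 20, d_3 = (505 - 20^2)/5 = 105/5 = 21, a_3 = floor((22 + 20)/21) = 2.
  m_4 = 21*2 - 20 = 22, d_4 = (505 - 22^2)/21 = 21/21 = 1, a_4 = floor((22 + 22)/1) = 44.
  m_5 = 1*44 - 22 = 22, d_5 = (505 - 22^2)/1 = 21/1 = 21: (m_5, d_5) = (m_1, d_1) = (22, 21), so from here the quotients repeat a_1, ..., a_4; the period length is 4.
Hence the expansion of sqrt(505) is a_0 = 22 followed by the repeating block 2, 8, 2, 44 (period 4).

[22; (2, 8, 2, 44)]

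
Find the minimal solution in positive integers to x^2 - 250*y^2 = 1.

First expand sqrt(250) as a continued fraction. With x_i = (sqrt(250) + m_i)/d_i and (m_0, d_0) = (0, 1): a_0 = floor(sqrt(250)) = 15, since 15^2 = 225 <= 250 < 256 = 16^2.
Iterate m_{i+1} = d_i*a_i - m_i, d_{i+1} = (250 - m_{i+1}^2)/d_i, a_{i+1} = floor((a_0 + m_{i+1})/d_{i+1}):
  m_1 = 1*15 - 0 = 15, d_1 = (250 - 15^2)/1 = 25/1 = 25, a_1 = floor((15 + 15)/25) = 1.
  m_2 = 25*1 - 15 = 10, d_2 = (250 - 10^2)/25 = 150/25 = 6, a_2 = floor((15 + 10)/6) = 4.
  m_3 = 6*4 - 10 = 14, d_3 = (250 - 14^2)/6 = 54/6 = 9, a_3 = floor((15 + 14)/9) = 3.
  m_4 = 9*3 - 14 = 13, d_4 = (250 - 13^2)/9 = 81/9 = 9, a_4 = floor((15 + 13)/9) = 3.
  m_5 = 9*3 - 13 = 14, d_5 = (250 - 14^2)/9 = 54/9 = 6, a_5 = floor((15 + 14)/6) = 4.
  m_6 = 6*4 - 14 = 10, d_6 = (250 - 10^2)/6 = 150/6 = 25, a_6 = floor((15 + 10)/25) = 1.
  m_7 = 25*1 - 10 = 15, d_7 = (250 - 15^2)/25 = 25/25 = 1, a_7 = floor((15 + 15)/1) = 30.
  m_8 = 1*30 - 15 = 15, d_8 = (250 - 15^2)/1 = 25/1 = 25: (m_8, d_8) = (m_1, d_1) = (15, 25), so from here the quotients repeat a_1, ..., a_7; the period length is 7.
So sqrt(250) = [15; (1, 4, 3, 3, 4, 1, 30)] with period length k = 7.
k is odd, so (p_{k-1}, q_{k-1}) only solves x^2 - 250y^2 = -1 and the fundamental solution of x^2 - 250y^2 = 1 is (p_{2k-1}, q_{2k-1}) = (p_13, q_13); compute convergents through index 13, running through the period twice.
Convergents (p_i = a_i*p_{i-1} + p_{i-2}, q_i = a_i*q_{i-1} + q_{i-2} with p_{-2}=0, p_{-1}=1, q_{-2}=1, q_{-1}=0):
  i=0: a_0=15, p_0 = 15*1 + 0 = 15, q_0 = 15*0 + 1 = 1.
  i=1: a_1=1, p_1 = 1*15 + 1 = 16, q_1 = 1*1 + 0 = 1.
  i=2: a_2=4, p_2 = 4*16 + 15 = 79, q_2 = 4*1 + 1 = 5.
  i=3: a_3=3, p_3 = 3*79 + 16 = 253, q_3 = 3*5 + 1 = 16.
  i=4: a_4=3, p_4 = 3*253 + 79 = 838, q_4 = 3*16 + 5 = 53.
  i=5: a_5=4, p_5 = 4*838 + 253 = 3605, q_5 = 4*53 + 16 = 228.
  i=6: a_6=1, p_6 = 1*3605 + 838 = 4443, q_6 = 1*228 + 53 = 281.
  i=7: a_7=30, p_7 = 30*4443 + 3605 = 136895, q_7 = 30*281 + 228 = 8658.
  i=8: a_8=1, p_8 = 1*136895 + 4443 = 141338, q_8 = 1*8658 + 281 = 8939.
  i=9: a_9=4, p_9 = 4*141338 + 136895 = 702247, q_9 = 4*8939 + 8658 = 44414.
  i=10: a_10=3, p_10 = 3*702247 + 141338 = 2248079, q_10 = 3*44414 + 8939 = 142181.
  i=11: a_11=3, p_11 = 3*2248079 + 702247 = 7446484, q_11 = 3*142181 + 44414 = 470957.
  i=12: a_12=4, p_12 = 4*7446484 + 2248079 = 32034015, q_12 = 4*470957 + 142181 = 2026009.
  i=13: a_13=1, p_13 = 1*32034015 + 7446484 = 39480499, q_13 = 1*2026009 + 470957 = 2496966.
Indeed p_6^2 - 250*q_6^2 = 19740249 - 19740250 = -1, not +1.
Check: 39480499^2 - 250*2496966^2 = 1558709801289001 - 1558709801289000 = 1, so (x, y) = (39480499, 2496966) solves the equation, and by the theorem it is the least positive solution.

(x, y) = (39480499, 2496966)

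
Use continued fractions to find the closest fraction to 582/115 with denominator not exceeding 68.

Expand x = 582/115 as a continued fraction with the Euclidean algorithm:
  582 = 5*115 + 7, so a_0 = 5.
  115 = 16*7 + 3, so a_1 = 16.
  7 = 2*3 + 1, so a_2 = 2.
  3 = 3*1 + 0, so a_3 = 3.
so x = [5; 16, 2, 3].
Convergents (p_i = a_i*p_{i-1} + p_{i-2}, q_i = a_i*q_{i-1} + q_{i-2} with p_{-2}=0, p_{-1}=1, q_{-2}=1, q_{-1}=0), until the denominator exceeds 68:
  i=0: a_0=5, p_0 = 5*1 + 0 = 5, q_0 = 5*0 + 1 = 1.
  i=1: a_1=16, p_1 = 16*5 + 1 = 81, q_1 = 16*1 + 0 = 16.
  i=2: a_2=2, p_2 = 2*81 + 5 = 167, q_2 = 2*16 + 1 = 33.
  i=3: a_3=3, p_3 = 3*167 + 81 = 582, q_3 = 3*33 + 16 = 115.
q_3 = 115 > 68, so the last convergent with denominator <= 68 is p_2/q_2 = 167/33.
The closest fraction with denominator <= 68 is either p_2/q_2 or the intermediate fraction (k*p_2 + p_1)/(k*q_2 + q_1) with the largest k >= 1 whose denominator stays <= 68; these approach x as k grows, and every other convergent or intermediate fraction in range is farther away.
Largest k: floor((68 - q_1)/q_2) = floor((68 - 16)/33) = 1.
That gives (1*167 + 81)/(1*33 + 16) = 248/49.
Compare the errors: |x - 167/33| = |582*33 - 167*115|/(115*33) = 1/3795, and |x - 248/49| = |582*49 - 248*115|/(115*49) = 2/5635.
Cross-multiplying, 1*5635 = 5635 < 7590 = 2*3795, so 1/3795 is smaller: the convergent 167/33 is closer to x than 248/49.

167/33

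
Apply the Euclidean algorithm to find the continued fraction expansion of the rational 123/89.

[1; 2, 1, 1, 1, 1, 1, 1, 2]

Run the Euclidean algorithm on 123 and 89; the successive quotients are the partial quotients a_0, a_1, ... (each step inverts the fractional part left over by the previous one):
  123 = 1*89 + 34, so a_0 = 1.
  89 = 2*34 + 21, so a_1 = 2.
  34 = 1*21 + 13, so a_2 = 1.
  21 = 1*13 + 8, so a_3 = 1.
  13 = 1*8 + 5, so a_4 = 1.
  8 = 1*5 + 3, so a_5 = 1.
  5 = 1*3 + 2, so a_6 = 1.
  3 = 1*2 + 1, so a_7 = 1.
  2 = 2*1 + 0, so a_8 = 2.
The remainder reaches 0 after 9 divisions, so the expansion has 9 partial quotients, read off in order.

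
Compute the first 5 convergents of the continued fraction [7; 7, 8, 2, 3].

7/1, 50/7, 407/57, 864/121, 2999/420

Using the convergent recurrence p_i = a_i*p_{i-1} + p_{i-2}, q_i = a_i*q_{i-1} + q_{i-2} with p_{-2}=0, p_{-1}=1, q_{-2}=1, q_{-1}=0:
  i=0: a_0=7, p_0 = 7*1 + 0 = 7, q_0 = 7*0 + 1 = 1.
  i=1: a_1=7, p_1 = 7*7 + 1 = 50, q_1 = 7*1 + 0 = 7.
  i=2: a_2=8, p_2 = 8*50 + 7 = 407, q_2 = 8*7 + 1 = 57.
  i=3: a_3=2, p_3 = 2*407 + 50 = 864, q_3 = 2*57 + 7 = 121.
  i=4: a_4=3, p_4 = 3*864 + 407 = 2999, q_4 = 3*121 + 57 = 420.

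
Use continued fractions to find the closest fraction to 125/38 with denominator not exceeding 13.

Expand x = 125/38 as a continued fraction with the Euclidean algorithm:
  125 = 3*38 + 11, so a_0 = 3.
  38 = 3*11 + 5, so a_1 = 3.
  11 = 2*5 + 1, so a_2 = 2.
  5 = 5*1 + 0, so a_3 = 5.
so x = [3; 3, 2, 5].
Convergents (p_i = a_i*p_{i-1} + p_{i-2}, q_i = a_i*q_{i-1} + q_{i-2} with p_{-2}=0, p_{-1}=1, q_{-2}=1, q_{-1}=0), until the denominator exceeds 13:
  i=0: a_0=3, p_0 = 3*1 + 0 = 3, q_0 = 3*0 + 1 = 1.
  i=1: a_1=3, p_1 = 3*3 + 1 = 10, q_1 = 3*1 + 0 = 3.
  i=2: a_2=2, p_2 = 2*10 + 3 = 23, q_2 = 2*3 + 1 = 7.
  i=3: a_3=5, p_3 = 5*23 + 10 = 125, q_3 = 5*7 + 3 = 38.
q_3 = 38 > 13, so the last convergent with denominator <= 13 is p_2/q_2 = 23/7.
The closest fraction with denominator <= 13 is either p_2/q_2 or the intermediate fraction (k*p_2 + p_1)/(k*q_2 + q_1) with the largest k >= 1 whose denominator stays <= 13; these approach x as k grows, and every other convergent or intermediate fraction in range is farther away.
Largest k: floor((13 - q_1)/q_2) = floor((13 - 3)/7) = 1.
That gives (1*23 + 10)/(1*7 + 3) = 33/10.
Compare the errors: |x - 23/7| = |125*7 - 23*38|/(38*7) = 1/266, and |x - 33/10| = |125*10 - 33*38|/(38*10) = 4/380.
Cross-multiplying, 1*380 = 380 < 1064 = 4*266, so 1/266 is smaller: the convergent 23/7 is closer to x than 33/10.

23/7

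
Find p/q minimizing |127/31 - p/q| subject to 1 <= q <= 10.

Expand x = 127/31 as a continued fraction with the Euclidean algorithm:
  127 = 4*31 + 3, so a_0 = 4.
  31 = 10*3 + 1, so a_1 = 10.
  3 = 3*1 + 0, so a_2 = 3.
so x = [4; 10, 3].
Convergents (p_i = a_i*p_{i-1} + p_{i-2}, q_i = a_i*q_{i-1} + q_{i-2} with p_{-2}=0, p_{-1}=1, q_{-2}=1, q_{-1}=0), until the denominator exceeds 10:
  i=0: a_0=4, p_0 = 4*1 + 0 = 4, q_0 = 4*0 + 1 = 1.
  i=1: a_1=10, p_1 = 10*4 + 1 = 41, q_1 = 10*1 + 0 = 10.
  i=2: a_2=3, p_2 = 3*41 + 4 = 127, q_2 = 3*10 + 1 = 31.
q_2 = 31 > 10, so the last convergent with denominator <= 10 is p_1/q_1 = 41/10.
The closest fraction with denominator <= 10 is either p_1/q_1 or the intermediate fraction (k*p_1 + p_0)/(k*q_1 + q_0) with the largest k >= 1 whose denominator stays <= 10; these approach x as k grows, and every other convergent or intermediate fraction in range is farther away.
Largest k: floor((10 - q_0)/q_1) = floor((10 - 1)/10) = 0.
Since k = 0, no intermediate fraction beyond p_1/q_1 has denominator <= 10, so the convergent 41/10 is the closest (its error is |127*10 - 41*31|/(31*10) = 1/310).

41/10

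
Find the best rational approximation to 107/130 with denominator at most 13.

Expand x = 107/130 as a continued fraction with the Euclidean algorithm:
  107 = 0*130 + 107, so a_0 = 0.
  130 = 1*107 + 23, so a_1 = 1.
  107 = 4*23 + 15, so a_2 = 4.
  23 = 1*15 + 8, so a_3 = 1.
  15 = 1*8 + 7, so a_4 = 1.
  8 = 1*7 + 1, so a_5 = 1.
  7 = 7*1 + 0, so a_6 = 7.
so x = [0; 1, 4, 1, 1, 1, 7].
Convergents (p_i = a_i*p_{i-1} + p_{i-2}, q_i = a_i*q_{i-1} + q_{i-2} with p_{-2}=0, p_{-1}=1, q_{-2}=1, q_{-1}=0), until the denominator exceeds 13:
  i=0: a_0=0, p_0 = 0*1 + 0 = 0, q_0 = 0*0 + 1 = 1.
  i=1: a_1=1, p_1 = 1*0 + 1 = 1, q_1 = 1*1 + 0 = 1.
  i=2: a_2=4, p_2 = 4*1 + 0 = 4, q_2 = 4*1 + 1 = 5.
  i=3: a_3=1, p_3 = 1*4 + 1 = 5, q_3 = 1*5 + 1 = 6.
  i=4: a_4=1, p_4 = 1*5 + 4 = 9, q_4 = 1*6 + 5 = 11.
  i=5: a_5=1, p_5 = 1*9 + 5 = 14, q_5 = 1*11 + 6 = 17.
q_5 = 17 > 13, so the last convergent with denominator <= 13 is p_4/q_4 = 9/11.
The closest fraction with denominator <= 13 is either p_4/q_4 or the intermediate fraction (k*p_4 + p_3)/(k*q_4 + q_3) with the largest k >= 1 whose denominator stays <= 13; these approach x as k grows, and every other convergent or intermediate fraction in range is farther away.
Largest k: floor((13 - q_3)/q_4) = floor((13 - 6)/11) = 0.
Since k = 0, no intermediate fraction beyond p_4/q_4 has denominator <= 13, so the convergent 9/11 is the closest (its error is |107*11 - 9*130|/(130*11) = 7/1430).

9/11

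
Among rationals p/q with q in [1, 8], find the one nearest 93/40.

Expand x = 93/40 as a continued fraction with the Euclidean algorithm:
  93 = 2*40 + 13, so a_0 = 2.
  40 = 3*13 + 1, so a_1 = 3.
  13 = 13*1 + 0, so a_2 = 13.
so x = [2; 3, 13].
Convergents (p_i = a_i*p_{i-1} + p_{i-2}, q_i = a_i*q_{i-1} + q_{i-2} with p_{-2}=0, p_{-1}=1, q_{-2}=1, q_{-1}=0), until the denominator exceeds 8:
  i=0: a_0=2, p_0 = 2*1 + 0 = 2, q_0 = 2*0 + 1 = 1.
  i=1: a_1=3, p_1 = 3*2 + 1 = 7, q_1 = 3*1 + 0 = 3.
  i=2: a_2=13, p_2 = 13*7 + 2 = 93, q_2 = 13*3 + 1 = 40.
q_2 = 40 > 8, so the last convergent with denominator <= 8 is p_1/q_1 = 7/3.
The closest fraction with denominator <= 8 is either p_1/q_1 or the intermediate fraction (k*p_1 + p_0)/(k*q_1 + q_0) with the largest k >= 1 whose denominator stays <= 8; these approach x as k grows, and every other convergent or intermediate fraction in range is farther away.
Largest k: floor((8 - q_0)/q_1) = floor((8 - 1)/3) = 2.
That gives (2*7 + 2)/(2*3 + 1) = 16/7.
Compare the errors: |x - 7/3| = |93*3 - 7*40|/(40*3) = 1/120, and |x - 16/7| = |93*7 - 16*40|/(40*7) = 11/280.
Cross-multiplying, 1*280 = 280 < 1320 = 11*120, so 1/120 is smaller: the convergent 7/3 is closer to x than 16/7.

7/3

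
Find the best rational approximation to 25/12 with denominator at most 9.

Expand x = 25/12 as a continued fraction with the Euclidean algorithm:
  25 = 2*12 + 1, so a_0 = 2.
  12 = 12*1 + 0, so a_1 = 12.
so x = [2; 12].
Convergents (p_i = a_i*p_{i-1} + p_{i-2}, q_i = a_i*q_{i-1} + q_{i-2} with p_{-2}=0, p_{-1}=1, q_{-2}=1, q_{-1}=0), until the denominator exceeds 9:
  i=0: a_0=2, p_0 = 2*1 + 0 = 2, q_0 = 2*0 + 1 = 1.
  i=1: a_1=12, p_1 = 12*2 + 1 = 25, q_1 = 12*1 + 0 = 12.
q_1 = 12 > 9, so the last convergent with denominator <= 9 is p_0/q_0 = 2/1.
The closest fraction with denominator <= 9 is either p_0/q_0 or the intermediate fraction (k*p_0 + p_{-1})/(k*q_0 + q_{-1}) with the largest k >= 1 whose denominator stays <= 9; these approach x as k grows, and every other convergent or intermediate fraction in range is farther away.
Largest k: floor((9 - q_{-1})/q_0) = floor((9 - 0)/1) = 9 (using the seeds p_{-1} = 1, q_{-1} = 0).
That gives (9*2 + 1)/(9*1 + 0) = 19/9.
Compare the errors: |x - 2/1| = |25*1 - 2*12|/(12*1) = 1/12, and |x - 19/9| = |25*9 - 19*12|/(12*9) = 3/108.
Cross-multiplying, 3*12 = 36 < 108 = 1*108, so 3/108 is smaller: the intermediate fraction 19/9 is closer to x than 2/1.

19/9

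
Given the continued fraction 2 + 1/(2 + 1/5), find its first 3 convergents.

2/1, 5/2, 27/11

Using the convergent recurrence p_i = a_i*p_{i-1} + p_{i-2}, q_i = a_i*q_{i-1} + q_{i-2} with p_{-2}=0, p_{-1}=1, q_{-2}=1, q_{-1}=0:
  i=0: a_0=2, p_0 = 2*1 + 0 = 2, q_0 = 2*0 + 1 = 1.
  i=1: a_1=2, p_1 = 2*2 + 1 = 5, q_1 = 2*1 + 0 = 2.
  i=2: a_2=5, p_2 = 5*5 + 2 = 27, q_2 = 5*2 + 1 = 11.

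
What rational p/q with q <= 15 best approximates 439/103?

Expand x = 439/103 as a continued fraction with the Euclidean algorithm:
  439 = 4*103 + 27, so a_0 = 4.
  103 = 3*27 + 22, so a_1 = 3.
  27 = 1*22 + 5, so a_2 = 1.
  22 = 4*5 + 2, so a_3 = 4.
  5 = 2*2 + 1, so a_4 = 2.
  2 = 2*1 + 0, so a_5 = 2.
so x = [4; 3, 1, 4, 2, 2].
Convergents (p_i = a_i*p_{i-1} + p_{i-2}, q_i = a_i*q_{i-1} + q_{i-2} with p_{-2}=0, p_{-1}=1, q_{-2}=1, q_{-1}=0), until the denominator exceeds 15:
  i=0: a_0=4, p_0 = 4*1 + 0 = 4, q_0 = 4*0 + 1 = 1.
  i=1: a_1=3, p_1 = 3*4 + 1 = 13, q_1 = 3*1 + 0 = 3.
  i=2: a_2=1, p_2 = 1*13 + 4 = 17, q_2 = 1*3 + 1 = 4.
  i=3: a_3=4, p_3 = 4*17 + 13 = 81, q_3 = 4*4 + 3 = 19.
q_3 = 19 > 15, so the last convergent with denominator <= 15 is p_2/q_2 = 17/4.
The closest fraction with denominator <= 15 is either p_2/q_2 or the intermediate fraction (k*p_2 + p_1)/(k*q_2 + q_1) with the largest k >= 1 whose denominator stays <= 15; these approach x as k grows, and every other convergent or intermediate fraction in range is farther away.
Largest k: floor((15 - q_1)/q_2) = floor((15 - 3)/4) = 3.
That gives (3*17 + 13)/(3*4 + 3) = 64/15.
Compare the errors: |x - 17/4| = |439*4 - 17*103|/(103*4) = 5/412, and |x - 64/15| = |439*15 - 64*103|/(103*15) = 7/1545.
Cross-multiplying, 7*412 = 2884 < 7725 = 5*1545, so 7/1545 is smaller: the intermediate fraction 64/15 is closer to x than 17/4.

64/15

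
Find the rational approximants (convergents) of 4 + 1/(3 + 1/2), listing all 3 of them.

4/1, 13/3, 30/7

Using the convergent recurrence p_i = a_i*p_{i-1} + p_{i-2}, q_i = a_i*q_{i-1} + q_{i-2} with p_{-2}=0, p_{-1}=1, q_{-2}=1, q_{-1}=0:
  i=0: a_0=4, p_0 = 4*1 + 0 = 4, q_0 = 4*0 + 1 = 1.
  i=1: a_1=3, p_1 = 3*4 + 1 = 13, q_1 = 3*1 + 0 = 3.
  i=2: a_2=2, p_2 = 2*13 + 4 = 30, q_2 = 2*3 + 1 = 7.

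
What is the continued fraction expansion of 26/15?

Run the Euclidean algorithm on 26 and 15; the successive quotients are the partial quotients a_0, a_1, ... (each step inverts the fractional part left over by the previous one):
  26 = 1*15 + 11, so a_0 = 1.
  15 = 1*11 + 4, so a_1 = 1.
  11 = 2*4 + 3, so a_2 = 2.
  4 = 1*3 + 1, so a_3 = 1.
  3 = 3*1 + 0, so a_4 = 3.
The remainder reaches 0 after 5 divisions, so the expansion has 5 partial quotients, read off in order.

[1; 1, 2, 1, 3]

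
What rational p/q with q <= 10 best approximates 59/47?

Expand x = 59/47 as a continued fraction with the Euclidean algorithm:
  59 = 1*47 + 12, so a_0 = 1.
  47 = 3*12 + 11, so a_1 = 3.
  12 = 1*11 + 1, so a_2 = 1.
  11 = 11*1 + 0, so a_3 = 11.
so x = [1; 3, 1, 11].
Convergents (p_i = a_i*p_{i-1} + p_{i-2}, q_i = a_i*q_{i-1} + q_{i-2} with p_{-2}=0, p_{-1}=1, q_{-2}=1, q_{-1}=0), until the denominator exceeds 10:
  i=0: a_0=1, p_0 = 1*1 + 0 = 1, q_0 = 1*0 + 1 = 1.
  i=1: a_1=3, p_1 = 3*1 + 1 = 4, q_1 = 3*1 + 0 = 3.
  i=2: a_2=1, p_2 = 1*4 + 1 = 5, q_2 = 1*3 + 1 = 4.
  i=3: a_3=11, p_3 = 11*5 + 4 = 59, q_3 = 11*4 + 3 = 47.
q_3 = 47 > 10, so the last convergent with denominator <= 10 is p_2/q_2 = 5/4.
The closest fraction with denominator <= 10 is either p_2/q_2 or the intermediate fraction (k*p_2 + p_1)/(k*q_2 + q_1) with the largest k >= 1 whose denominator stays <= 10; these approach x as k grows, and every other convergent or intermediate fraction in range is farther away.
Largest k: floor((10 - q_1)/q_2) = floor((10 - 3)/4) = 1.
That gives (1*5 + 4)/(1*4 + 3) = 9/7.
Compare the errors: |x - 5/4| = |59*4 - 5*47|/(47*4) = 1/188, and |x - 9/7| = |59*7 - 9*47|/(47*7) = 10/329.
Cross-multiplying, 1*329 = 329 < 1880 = 10*188, so 1/188 is smaller: the convergent 5/4 is closer to x than 9/7.

5/4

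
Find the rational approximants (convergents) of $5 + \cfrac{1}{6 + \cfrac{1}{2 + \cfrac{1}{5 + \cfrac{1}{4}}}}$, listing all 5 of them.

Using the convergent recurrence p_i = a_i*p_{i-1} + p_{i-2}, q_i = a_i*q_{i-1} + q_{i-2} with p_{-2}=0, p_{-1}=1, q_{-2}=1, q_{-1}=0:
  i=0: a_0=5, p_0 = 5*1 + 0 = 5, q_0 = 5*0 + 1 = 1.
  i=1: a_1=6, p_1 = 6*5 + 1 = 31, q_1 = 6*1 + 0 = 6.
  i=2: a_2=2, p_2 = 2*31 + 5 = 67, q_2 = 2*6 + 1 = 13.
  i=3: a_3=5, p_3 = 5*67 + 31 = 366, q_3 = 5*13 + 6 = 71.
  i=4: a_4=4, p_4 = 4*366 + 67 = 1531, q_4 = 4*71 + 13 = 297.

5/1, 31/6, 67/13, 366/71, 1531/297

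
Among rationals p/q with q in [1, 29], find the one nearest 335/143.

68/29

Expand x = 335/143 as a continued fraction with the Euclidean algorithm:
  335 = 2*143 + 49, so a_0 = 2.
  143 = 2*49 + 45, so a_1 = 2.
  49 = 1*45 + 4, so a_2 = 1.
  45 = 11*4 + 1, so a_3 = 11.
  4 = 4*1 + 0, so a_4 = 4.
so x = [2; 2, 1, 11, 4].
Convergents (p_i = a_i*p_{i-1} + p_{i-2}, q_i = a_i*q_{i-1} + q_{i-2} with p_{-2}=0, p_{-1}=1, q_{-2}=1, q_{-1}=0), until the denominator exceeds 29:
  i=0: a_0=2, p_0 = 2*1 + 0 = 2, q_0 = 2*0 + 1 = 1.
  i=1: a_1=2, p_1 = 2*2 + 1 = 5, q_1 = 2*1 + 0 = 2.
  i=2: a_2=1, p_2 = 1*5 + 2 = 7, q_2 = 1*2 + 1 = 3.
  i=3: a_3=11, p_3 = 11*7 + 5 = 82, q_3 = 11*3 + 2 = 35.
q_3 = 35 > 29, so the last convergent with denominator <= 29 is p_2/q_2 = 7/3.
The closest fraction with denominator <= 29 is either p_2/q_2 or the intermediate fraction (k*p_2 + p_1)/(k*q_2 + q_1) with the largest k >= 1 whose denominator stays <= 29; these approach x as k grows, and every other convergent or intermediate fraction in range is farther away.
Largest k: floor((29 - q_1)/q_2) = floor((29 - 2)/3) = 9.
That gives (9*7 + 5)/(9*3 + 2) = 68/29.
Compare the errors: |x - 7/3| = |335*3 - 7*143|/(143*3) = 4/429, and |x - 68/29| = |335*29 - 68*143|/(143*29) = 9/4147.
Cross-multiplying, 9*429 = 3861 < 16588 = 4*4147, so 9/4147 is smaller: the intermediate fraction 68/29 is closer to x than 7/3.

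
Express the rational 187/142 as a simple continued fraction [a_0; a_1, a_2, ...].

Run the Euclidean algorithm on 187 and 142; the successive quotients are the partial quotients a_0, a_1, ... (each step inverts the fractional part left over by the previous one):
  187 = 1*142 + 45, so a_0 = 1.
  142 = 3*45 + 7, so a_1 = 3.
  45 = 6*7 + 3, so a_2 = 6.
  7 = 2*3 + 1, so a_3 = 2.
  3 = 3*1 + 0, so a_4 = 3.
The remainder reaches 0 after 5 divisions, so the expansion has 5 partial quotients, read off in order.

[1; 3, 6, 2, 3]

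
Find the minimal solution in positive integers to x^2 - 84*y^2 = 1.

First expand sqrt(84) as a continued fraction. With x_i = (sqrt(84) + m_i)/d_i and (m_0, d_0) = (0, 1): a_0 = floor(sqrt(84)) = 9, since 9^2 = 81 <= 84 < 100 = 10^2.
Iterate m_{i+1} = d_i*a_i - m_i, d_{i+1} = (84 - m_{i+1}^2)/d_i, a_{i+1} = floor((a_0 + m_{i+1})/d_{i+1}):
  m_1 = 1*9 - 0 = 9, d_1 = (84 - 9^2)/1 = 3/1 = 3, a_1 = floor((9 + 9)/3) = 6.
  m_2 = 3*6 - 9 = 9, d_2 = (84 - 9^2)/3 = 3/3 = 1, a_2 = floor((9 + 9)/1) = 18.
  m_3 = 1*18 - 9 = 9, d_3 = (84 - 9^2)/1 = 3/1 = 3: (m_3, d_3) = (m_1, d_1) = (9, 3), so from here the quotients repeat a_1, a_2; the period length is 2.
So sqrt(84) = [9; (6, 18)] with period length k = 2.
k is even, so the fundamental solution of x^2 - 84y^2 = 1 is (p_{k-1}, q_{k-1}) = (p_1, q_1); compute convergents through index 1.
Convergents (p_i = a_i*p_{i-1} + p_{i-2}, q_i = a_i*q_{i-1} + q_{i-2} with p_{-2}=0, p_{-1}=1, q_{-2}=1, q_{-1}=0):
  i=0: a_0=9, p_0 = 9*1 + 0 = 9, q_0 = 9*0 + 1 = 1.
  i=1: a_1=6, p_1 = 6*9 + 1 = 55, q_1 = 6*1 + 0 = 6.
Check: 55^2 - 84*6^2 = 3025 - 3024 = 1, so (x, y) = (55, 6) solves the equation, and by the theorem it is the least positive solution.

(x, y) = (55, 6)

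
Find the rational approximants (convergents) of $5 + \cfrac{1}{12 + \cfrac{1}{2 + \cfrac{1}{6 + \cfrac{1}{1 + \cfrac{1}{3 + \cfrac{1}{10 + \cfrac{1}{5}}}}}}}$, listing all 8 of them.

Using the convergent recurrence p_i = a_i*p_{i-1} + p_{i-2}, q_i = a_i*q_{i-1} + q_{i-2} with p_{-2}=0, p_{-1}=1, q_{-2}=1, q_{-1}=0:
  i=0: a_0=5, p_0 = 5*1 + 0 = 5, q_0 = 5*0 + 1 = 1.
  i=1: a_1=12, p_1 = 12*5 + 1 = 61, q_1 = 12*1 + 0 = 12.
  i=2: a_2=2, p_2 = 2*61 + 5 = 127, q_2 = 2*12 + 1 = 25.
  i=3: a_3=6, p_3 = 6*127 + 61 = 823, q_3 = 6*25 + 12 = 162.
  i=4: a_4=1, p_4 = 1*823 + 127 = 950, q_4 = 1*162 + 25 = 187.
  i=5: a_5=3, p_5 = 3*950 + 823 = 3673, q_5 = 3*187 + 162 = 723.
  i=6: a_6=10, p_6 = 10*3673 + 950 = 37680, q_6 = 10*723 + 187 = 7417.
  i=7: a_7=5, p_7 = 5*37680 + 3673 = 192073, q_7 = 5*7417 + 723 = 37808.

5/1, 61/12, 127/25, 823/162, 950/187, 3673/723, 37680/7417, 192073/37808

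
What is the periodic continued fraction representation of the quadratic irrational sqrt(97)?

[9; (1, 5, 1, 1, 1, 1, 1, 1, 5, 1, 18)]

Write x_i = (sqrt(97) + m_i)/d_i with (m_0, d_0) = (0, 1). a_0 = floor(sqrt(97)) = 9, since 9^2 = 81 <= 97 < 100 = 10^2.
Iterate m_{i+1} = d_i*a_i - m_i, d_{i+1} = (97 - m_{i+1}^2)/d_i, a_{i+1} = floor((a_0 + m_{i+1})/d_{i+1}):
  m_1 = 1*9 - 0 = 9, d_1 = (97 - 9^2)/1 = 16/1 = 16, a_1 = floor((9 + 9)/16) = 1.
  m_2 = 16*1 - 9 = 7, d_2 = (97 - 7^2)/16 = 48/16 = 3, a_2 = floor((9 + 7)/3) = 5.
  m_3 = 3*5 - 7 = 8, d_3 = (97 - 8^2)/3 = 33/3 = 11, a_3 = floor((9 + 8)/11) = 1.
  m_4 = 11*1 - 8 = 3, d_4 = (97 - 3^2)/11 = 88/11 = 8, a_4 = floor((9 + 3)/8) = 1.
  m_5 = 8*1 - 3 = 5, d_5 = (97 - 5^2)/8 = 72/8 = 9, a_5 = floor((9 + 5)/9) = 1.
  m_6 = 9*1 - 5 = 4, d_6 = (97 - 4^2)/9 = 81/9 = 9, a_6 = floor((9 + 4)/9) = 1.
  m_7 = 9*1 - 4 = 5, d_7 = (97 - 5^2)/9 = 72/9 = 8, a_7 = floor((9 + 5)/8) = 1.
  m_8 = 8*1 - 5 = 3, d_8 = (97 - 3^2)/8 = 88/8 = 11, a_8 = floor((9 + 3)/11) = 1.
  m_9 = 11*1 - 3 = 8, d_9 = (97 - 8^2)/11 = 33/11 = 3, a_9 = floor((9 + 8)/3) = 5.
  m_10 = 3*5 - 8 = 7, d_10 = (97 - 7^2)/3 = 48/3 = 16, a_10 = floor((9 + 7)/16) = 1.
  m_11 = 16*1 - 7 = 9, d_11 = (97 - 9^2)/16 = 16/16 = 1, a_11 = floor((9 + 9)/1) = 18.
  m_12 = 1*18 - 9 = 9, d_12 = (97 - 9^2)/1 = 16/1 = 16: (m_12, d_12) = (m_1, d_1) = (9, 16), so from here the quotients repeat a_1, ..., a_11; the period length is 11.
Hence the expansion of sqrt(97) is a_0 = 9 followed by the repeating block 1, 5, 1, 1, 1, 1, 1, 1, 5, 1, 18 (period 11).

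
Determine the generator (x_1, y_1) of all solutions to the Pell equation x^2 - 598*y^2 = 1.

(x, y) = (1574351, 64380)

First expand sqrt(598) as a continued fraction. With x_i = (sqrt(598) + m_i)/d_i and (m_0, d_0) = (0, 1): a_0 = floor(sqrt(598)) = 24, since 24^2 = 576 <= 598 < 625 = 25^2.
Iterate m_{i+1} = d_i*a_i - m_i, d_{i+1} = (598 - m_{i+1}^2)/d_i, a_{i+1} = floor((a_0 + m_{i+1})/d_{i+1}):
  m_1 = 1*24 - 0 = 24, d_1 = (598 - 24^2)/1 = 22/1 = 22, a_1 = floor((24 + 24)/22) = 2.
  m_2 = 22*2 - 24 = 20, d_2 = (598 - 20^2)/22 = 198/22 = 9, a_2 = floor((24 + 20)/9) = 4.
  m_3 = 9*4 - 20 = 16, d_3 = (598 - 16^2)/9 = 342/9 = 38, a_3 = floor((24 + 16)/38) = 1.
  m_4 = 38*1 - 16 = 22, d_4 = (598 - 22^2)/38 = 114/38 = 3, a_4 = floor((24 + 22)/3) = 15.
  m_5 = 3*15 - 22 = 23, d_5 = (598 - 23^2)/3 = 69/3 = 23, a_5 = floor((24 + 23)/23) = 2.
  m_6 = 23*2 - 23 = 23, d_6 = (598 - 23^2)/23 = 69/23 = 3, a_6 = floor((24 + 23)/3) = 15.
  m_7 = 3*15 - 23 = 22, d_7 = (598 - 22^2)/3 = 114/3 = 38, a_7 = floor((24 + 22)/38) = 1.
  m_8 = 38*1 - 22 = 16, d_8 = (598 - 16^2)/38 = 342/38 = 9, a_8 = floor((24 + 16)/9) = 4.
  m_9 = 9*4 - 16 = 20, d_9 = (598 - 20^2)/9 = 198/9 = 22, a_9 = floor((24 + 20)/22) = 2.
  m_10 = 22*2 - 20 = 24, d_10 = (598 - 24^2)/22 = 22/22 = 1, a_10 = floor((24 + 24)/1) = 48.
  m_11 = 1*48 - 24 = 24, d_11 = (598 - 24^2)/1 = 22/1 = 22: (m_11, d_11) = (m_1, d_1) = (24, 22), so from here the quotients repeat a_1, ..., a_10; the period length is 10.
So sqrt(598) = [24; (2, 4, 1, 15, 2, 15, 1, 4, 2, 48)] with period length k = 10.
k is even, so the fundamental solution of x^2 - 598y^2 = 1 is (p_{k-1}, q_{k-1}) = (p_9, q_9); compute convergents through index 9.
Convergents (p_i = a_i*p_{i-1} + p_{i-2}, q_i = a_i*q_{i-1} + q_{i-2} with p_{-2}=0, p_{-1}=1, q_{-2}=1, q_{-1}=0):
  i=0: a_0=24, p_0 = 24*1 + 0 = 24, q_0 = 24*0 + 1 = 1.
  i=1: a_1=2, p_1 = 2*24 + 1 = 49, q_1 = 2*1 + 0 = 2.
  i=2: a_2=4, p_2 = 4*49 + 24 = 220, q_2 = 4*2 + 1 = 9.
  i=3: a_3=1, p_3 = 1*220 + 49 = 269, q_3 = 1*9 + 2 = 11.
  i=4: a_4=15, p_4 = 15*269 + 220 = 4255, q_4 = 15*11 + 9 = 174.
  i=5: a_5=2, p_5 = 2*4255 + 269 = 8779, q_5 = 2*174 + 11 = 359.
  i=6: a_6=15, p_6 = 15*8779 + 4255 = 135940, q_6 = 15*359 + 174 = 5559.
  i=7: a_7=1, p_7 = 1*135940 + 8779 = 144719, q_7 = 1*5559 + 359 = 5918.
  i=8: a_8=4, p_8 = 4*144719 + 135940 = 714816, q_8 = 4*5918 + 5559 = 29231.
  i=9: a_9=2, p_9 = 2*714816 + 144719 = 1574351, q_9 = 2*29231 + 5918 = 64380.
Check: 1574351^2 - 598*64380^2 = 2478581071201 - 2478581071200 = 1, so (x, y) = (1574351, 64380) solves the equation, and by the theorem it is the least positive solution.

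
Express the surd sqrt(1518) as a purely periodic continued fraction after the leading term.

[38; (1, 24, 1, 76)]

Write x_i = (sqrt(1518) + m_i)/d_i with (m_0, d_0) = (0, 1). a_0 = floor(sqrt(1518)) = 38, since 38^2 = 1444 <= 1518 < 1521 = 39^2.
Iterate m_{i+1} = d_i*a_i - m_i, d_{i+1} = (1518 - m_{i+1}^2)/d_i, a_{i+1} = floor((a_0 + m_{i+1})/d_{i+1}):
  m_1 = 1*38 - 0 = 38, d_1 = (1518 - 38^2)/1 = 74/1 = 74, a_1 = floor((38 + 38)/74) = 1.
  m_2 = 74*1 - 38 = 36, d_2 = (1518 - 36^2)/74 = 222/74 = 3, a_2 = floor((38 + 36)/3) = 24.
  m_3 = 3*24 - 36 = 36, d_3 = (1518 - 36^2)/3 = 222/3 = 74, a_3 = floor((38 + 36)/74) = 1.
  m_4 = 74*1 - 36 = 38, d_4 = (1518 - 38^2)/74 = 74/74 = 1, a_4 = floor((38 + 38)/1) = 76.
  m_5 = 1*76 - 38 = 38, d_5 = (1518 - 38^2)/1 = 74/1 = 74: (m_5, d_5) = (m_1, d_1) = (38, 74), so from here the quotients repeat a_1, ..., a_4; the period length is 4.
Hence the expansion of sqrt(1518) is a_0 = 38 followed by the repeating block 1, 24, 1, 76 (period 4).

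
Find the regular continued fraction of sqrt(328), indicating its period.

Write x_i = (sqrt(328) + m_i)/d_i with (m_0, d_0) = (0, 1). a_0 = floor(sqrt(328)) = 18, since 18^2 = 324 <= 328 < 361 = 19^2.
Iterate m_{i+1} = d_i*a_i - m_i, d_{i+1} = (328 - m_{i+1}^2)/d_i, a_{i+1} = floor((a_0 + m_{i+1})/d_{i+1}):
  m_1 = 1*18 - 0 = 18, d_1 = (328 - 18^2)/1 = 4/1 = 4, a_1 = floor((18 + 18)/4) = 9.
  m_2 = 4*9 - 18 = 18, d_2 = (328 - 18^2)/4 = 4/4 = 1, a_2 = floor((18 + 18)/1) = 36.
  m_3 = 1*36 - 18 = 18, d_3 = (328 - 18^2)/1 = 4/1 = 4: (m_3, d_3) = (m_1, d_1) = (18, 4), so from here the quotients repeat a_1, a_2; the period length is 2.
Hence the expansion of sqrt(328) is a_0 = 18 followed by the repeating block 9, 36 (period 2).

[18; (9, 36)]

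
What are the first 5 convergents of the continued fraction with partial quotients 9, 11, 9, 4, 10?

9/1, 100/11, 909/100, 3736/411, 38269/4210

Using the convergent recurrence p_i = a_i*p_{i-1} + p_{i-2}, q_i = a_i*q_{i-1} + q_{i-2} with p_{-2}=0, p_{-1}=1, q_{-2}=1, q_{-1}=0:
  i=0: a_0=9, p_0 = 9*1 + 0 = 9, q_0 = 9*0 + 1 = 1.
  i=1: a_1=11, p_1 = 11*9 + 1 = 100, q_1 = 11*1 + 0 = 11.
  i=2: a_2=9, p_2 = 9*100 + 9 = 909, q_2 = 9*11 + 1 = 100.
  i=3: a_3=4, p_3 = 4*909 + 100 = 3736, q_3 = 4*100 + 11 = 411.
  i=4: a_4=10, p_4 = 10*3736 + 909 = 38269, q_4 = 10*411 + 100 = 4210.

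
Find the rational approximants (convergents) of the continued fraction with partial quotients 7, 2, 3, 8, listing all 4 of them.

7/1, 15/2, 52/7, 431/58

Using the convergent recurrence p_i = a_i*p_{i-1} + p_{i-2}, q_i = a_i*q_{i-1} + q_{i-2} with p_{-2}=0, p_{-1}=1, q_{-2}=1, q_{-1}=0:
  i=0: a_0=7, p_0 = 7*1 + 0 = 7, q_0 = 7*0 + 1 = 1.
  i=1: a_1=2, p_1 = 2*7 + 1 = 15, q_1 = 2*1 + 0 = 2.
  i=2: a_2=3, p_2 = 3*15 + 7 = 52, q_2 = 3*2 + 1 = 7.
  i=3: a_3=8, p_3 = 8*52 + 15 = 431, q_3 = 8*7 + 2 = 58.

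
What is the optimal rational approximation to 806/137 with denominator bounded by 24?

100/17

Expand x = 806/137 as a continued fraction with the Euclidean algorithm:
  806 = 5*137 + 121, so a_0 = 5.
  137 = 1*121 + 16, so a_1 = 1.
  121 = 7*16 + 9, so a_2 = 7.
  16 = 1*9 + 7, so a_3 = 1.
  9 = 1*7 + 2, so a_4 = 1.
  7 = 3*2 + 1, so a_5 = 3.
  2 = 2*1 + 0, so a_6 = 2.
so x = [5; 1, 7, 1, 1, 3, 2].
Convergents (p_i = a_i*p_{i-1} + p_{i-2}, q_i = a_i*q_{i-1} + q_{i-2} with p_{-2}=0, p_{-1}=1, q_{-2}=1, q_{-1}=0), until the denominator exceeds 24:
  i=0: a_0=5, p_0 = 5*1 + 0 = 5, q_0 = 5*0 + 1 = 1.
  i=1: a_1=1, p_1 = 1*5 + 1 = 6, q_1 = 1*1 + 0 = 1.
  i=2: a_2=7, p_2 = 7*6 + 5 = 47, q_2 = 7*1 + 1 = 8.
  i=3: a_3=1, p_3 = 1*47 + 6 = 53, q_3 = 1*8 + 1 = 9.
  i=4: a_4=1, p_4 = 1*53 + 47 = 100, q_4 = 1*9 + 8 = 17.
  i=5: a_5=3, p_5 = 3*100 + 53 = 353, q_5 = 3*17 + 9 = 60.
q_5 = 60 > 24, so the last convergent with denominator <= 24 is p_4/q_4 = 100/17.
The closest fraction with denominator <= 24 is either p_4/q_4 or the intermediate fraction (k*p_4 + p_3)/(k*q_4 + q_3) with the largest k >= 1 whose denominator stays <= 24; these approach x as k grows, and every other convergent or intermediate fraction in range is farther away.
Largest k: floor((24 - q_3)/q_4) = floor((24 - 9)/17) = 0.
Since k = 0, no intermediate fraction beyond p_4/q_4 has denominator <= 24, so the convergent 100/17 is the closest (its error is |806*17 - 100*137|/(137*17) = 2/2329).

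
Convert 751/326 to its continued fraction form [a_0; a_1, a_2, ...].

[2; 3, 3, 2, 2, 2, 2]

Run the Euclidean algorithm on 751 and 326; the successive quotients are the partial quotients a_0, a_1, ... (each step inverts the fractional part left over by the previous one):
  751 = 2*326 + 99, so a_0 = 2.
  326 = 3*99 + 29, so a_1 = 3.
  99 = 3*29 + 12, so a_2 = 3.
  29 = 2*12 + 5, so a_3 = 2.
  12 = 2*5 + 2, so a_4 = 2.
  5 = 2*2 + 1, so a_5 = 2.
  2 = 2*1 + 0, so a_6 = 2.
The remainder reaches 0 after 7 divisions, so the expansion has 7 partial quotients, read off in order.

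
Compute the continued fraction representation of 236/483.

Run the Euclidean algorithm on 236 and 483; the successive quotients are the partial quotients a_0, a_1, ... (each step inverts the fractional part left over by the previous one):
  236 = 0*483 + 236, so a_0 = 0.
  483 = 2*236 + 11, so a_1 = 2.
  236 = 21*11 + 5, so a_2 = 21.
  11 = 2*5 + 1, so a_3 = 2.
  5 = 5*1 + 0, so a_4 = 5.
The remainder reaches 0 after 5 divisions, so the expansion has 5 partial quotients, read off in order.

[0; 2, 21, 2, 5]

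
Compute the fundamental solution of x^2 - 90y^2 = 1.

First expand sqrt(90) as a continued fraction. With x_i = (sqrt(90) + m_i)/d_i and (m_0, d_0) = (0, 1): a_0 = floor(sqrt(90)) = 9, since 9^2 = 81 <= 90 < 100 = 10^2.
Iterate m_{i+1} = d_i*a_i - m_i, d_{i+1} = (90 - m_{i+1}^2)/d_i, a_{i+1} = floor((a_0 + m_{i+1})/d_{i+1}):
  m_1 = 1*9 - 0 = 9, d_1 = (90 - 9^2)/1 = 9/1 = 9, a_1 = floor((9 + 9)/9) = 2.
  m_2 = 9*2 - 9 = 9, d_2 = (90 - 9^2)/9 = 9/9 = 1, a_2 = floor((9 + 9)/1) = 18.
  m_3 = 1*18 - 9 = 9, d_3 = (90 - 9^2)/1 = 9/1 = 9: (m_3, d_3) = (m_1, d_1) = (9, 9), so from here the quotients repeat a_1, a_2; the period length is 2.
So sqrt(90) = [9; (2, 18)] with period length k = 2.
k is even, so the fundamental solution of x^2 - 90y^2 = 1 is (p_{k-1}, q_{k-1}) = (p_1, q_1); compute convergents through index 1.
Convergents (p_i = a_i*p_{i-1} + p_{i-2}, q_i = a_i*q_{i-1} + q_{i-2} with p_{-2}=0, p_{-1}=1, q_{-2}=1, q_{-1}=0):
  i=0: a_0=9, p_0 = 9*1 + 0 = 9, q_0 = 9*0 + 1 = 1.
  i=1: a_1=2, p_1 = 2*9 + 1 = 19, q_1 = 2*1 + 0 = 2.
Check: 19^2 - 90*2^2 = 361 - 360 = 1, so (x, y) = (19, 2) solves the equation, and by the theorem it is the least positive solution.

(x, y) = (19, 2)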